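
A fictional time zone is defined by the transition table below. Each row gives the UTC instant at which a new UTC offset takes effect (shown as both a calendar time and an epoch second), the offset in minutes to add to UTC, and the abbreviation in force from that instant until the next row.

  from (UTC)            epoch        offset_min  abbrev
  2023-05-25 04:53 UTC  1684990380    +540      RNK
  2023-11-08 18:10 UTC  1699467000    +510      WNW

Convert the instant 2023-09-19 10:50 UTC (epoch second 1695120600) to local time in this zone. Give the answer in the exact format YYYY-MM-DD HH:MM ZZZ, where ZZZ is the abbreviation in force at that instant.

Query: 2023-09-19 10:50 UTC
Rule 1/2 (RNK, +09:00): 2023-05-25 04:53 UTC ≤ query < 2023-11-08 18:10 UTC
10·60 + 50 + 540 = 1190 min
1190 = 0·1440 + 1190; 1190 = 19·60 + 50 → 19:50, same day
→ 2023-09-19 19:50 RNK

2023-09-19 19:50 RNK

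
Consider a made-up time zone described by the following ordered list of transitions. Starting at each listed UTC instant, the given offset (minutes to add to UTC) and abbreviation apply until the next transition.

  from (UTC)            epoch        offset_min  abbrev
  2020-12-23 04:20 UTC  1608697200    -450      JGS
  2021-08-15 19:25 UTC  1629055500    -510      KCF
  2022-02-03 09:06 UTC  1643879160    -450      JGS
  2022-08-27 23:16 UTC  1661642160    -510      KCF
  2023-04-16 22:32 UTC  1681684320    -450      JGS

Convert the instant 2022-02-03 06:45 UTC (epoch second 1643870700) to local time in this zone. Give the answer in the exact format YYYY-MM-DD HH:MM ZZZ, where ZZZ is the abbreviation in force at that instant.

2022-02-02 22:15 KCF

Query: 2022-02-03 06:45 UTC
Rule 2/5 (KCF, -08:30): 2021-08-15 19:25 UTC ≤ query < 2022-02-03 09:06 UTC
6·60 + 45 - 510 = -105 min
-105 = -1·1440 + 1335; 1335 = 22·60 + 15 → 22:15, 2022-02-03 - 1 day = 2022-02-02
→ 2022-02-02 22:15 KCF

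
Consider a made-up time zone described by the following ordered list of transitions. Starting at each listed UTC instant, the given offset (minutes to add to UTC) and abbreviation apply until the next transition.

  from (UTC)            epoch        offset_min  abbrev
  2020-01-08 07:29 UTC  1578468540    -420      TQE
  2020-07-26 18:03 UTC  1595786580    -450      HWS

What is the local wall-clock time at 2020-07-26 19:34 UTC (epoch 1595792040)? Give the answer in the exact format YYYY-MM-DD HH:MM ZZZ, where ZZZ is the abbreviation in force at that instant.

2020-07-26 12:04 HWS

Query: 2020-07-26 19:34 UTC
Rule 2/2 (HWS, -07:30): 2020-07-26 18:03 UTC ≤ query < +∞
19·60 + 34 - 450 = 724 min
724 = 0·1440 + 724; 724 = 12·60 + 4 → 12:04, same day
→ 2020-07-26 12:04 HWS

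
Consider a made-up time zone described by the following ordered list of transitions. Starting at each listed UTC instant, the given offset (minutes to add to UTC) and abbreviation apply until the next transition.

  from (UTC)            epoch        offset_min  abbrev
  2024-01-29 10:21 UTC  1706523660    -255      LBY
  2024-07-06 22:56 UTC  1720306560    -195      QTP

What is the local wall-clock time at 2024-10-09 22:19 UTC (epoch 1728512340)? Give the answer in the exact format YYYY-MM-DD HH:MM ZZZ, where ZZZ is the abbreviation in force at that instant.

Query: 2024-10-09 22:19 UTC
Rule 2/2 (QTP, -03:15): 2024-07-06 22:56 UTC ≤ query < +∞
22·60 + 19 - 195 = 1144 min
1144 = 0·1440 + 1144; 1144 = 19·60 + 4 → 19:04, same day
→ 2024-10-09 19:04 QTP

2024-10-09 19:04 QTP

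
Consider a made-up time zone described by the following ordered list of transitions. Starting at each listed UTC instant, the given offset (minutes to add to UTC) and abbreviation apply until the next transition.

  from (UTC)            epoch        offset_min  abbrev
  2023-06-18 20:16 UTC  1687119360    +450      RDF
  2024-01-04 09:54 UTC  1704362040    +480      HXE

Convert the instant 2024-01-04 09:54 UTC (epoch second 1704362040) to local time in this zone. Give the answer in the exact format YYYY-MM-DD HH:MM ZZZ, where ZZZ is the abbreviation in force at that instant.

Query: 2024-01-04 09:54 UTC
Rule 2/2 (HXE, +08:00): 2024-01-04 09:54 UTC ≤ query < +∞
9·60 + 54 + 480 = 1074 min
1074 = 0·1440 + 1074; 1074 = 17·60 + 54 → 17:54, same day
→ 2024-01-04 17:54 HXE

2024-01-04 17:54 HXE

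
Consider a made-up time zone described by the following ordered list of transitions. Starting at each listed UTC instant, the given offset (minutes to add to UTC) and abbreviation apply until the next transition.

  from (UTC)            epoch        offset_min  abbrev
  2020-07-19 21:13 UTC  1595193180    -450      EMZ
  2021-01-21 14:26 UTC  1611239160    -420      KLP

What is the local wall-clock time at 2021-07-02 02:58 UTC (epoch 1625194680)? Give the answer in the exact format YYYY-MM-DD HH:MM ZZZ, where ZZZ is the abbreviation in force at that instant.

Query: 2021-07-02 02:58 UTC
Rule 2/2 (KLP, -07:00): 2021-01-21 14:26 UTC ≤ query < +∞
2·60 + 58 - 420 = -242 min
-242 = -1·1440 + 1198; 1198 = 19·60 + 58 → 19:58, 2021-07-02 - 1 day = 2021-07-01
→ 2021-07-01 19:58 KLP

2021-07-01 19:58 KLP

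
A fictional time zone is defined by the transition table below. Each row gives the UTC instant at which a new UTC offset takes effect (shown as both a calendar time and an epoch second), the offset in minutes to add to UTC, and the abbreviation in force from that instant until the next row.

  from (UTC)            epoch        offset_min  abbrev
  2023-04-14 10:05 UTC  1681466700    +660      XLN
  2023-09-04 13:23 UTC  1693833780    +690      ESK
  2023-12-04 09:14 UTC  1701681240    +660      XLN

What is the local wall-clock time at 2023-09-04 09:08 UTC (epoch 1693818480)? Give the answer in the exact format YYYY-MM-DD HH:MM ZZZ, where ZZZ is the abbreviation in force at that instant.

2023-09-04 20:08 XLN

Query: 2023-09-04 09:08 UTC
Rule 1/3 (XLN, +11:00): 2023-04-14 10:05 UTC ≤ query < 2023-09-04 13:23 UTC
9·60 + 8 + 660 = 1208 min
1208 = 0·1440 + 1208; 1208 = 20·60 + 8 → 20:08, same day
→ 2023-09-04 20:08 XLN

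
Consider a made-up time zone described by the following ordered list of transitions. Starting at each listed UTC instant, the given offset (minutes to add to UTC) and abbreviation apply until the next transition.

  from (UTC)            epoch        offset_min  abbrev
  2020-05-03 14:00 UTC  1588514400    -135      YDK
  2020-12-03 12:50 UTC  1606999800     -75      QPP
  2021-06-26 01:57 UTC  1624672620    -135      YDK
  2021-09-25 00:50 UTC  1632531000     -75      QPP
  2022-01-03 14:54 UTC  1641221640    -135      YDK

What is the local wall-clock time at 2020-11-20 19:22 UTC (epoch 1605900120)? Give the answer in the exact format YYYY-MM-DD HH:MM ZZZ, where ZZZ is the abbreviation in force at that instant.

2020-11-20 17:07 YDK

Query: 2020-11-20 19:22 UTC
Rule 1/5 (YDK, -02:15): 2020-05-03 14:00 UTC ≤ query < 2020-12-03 12:50 UTC
19·60 + 22 - 135 = 1027 min
1027 = 0·1440 + 1027; 1027 = 17·60 + 7 → 17:07, same day
→ 2020-11-20 17:07 YDK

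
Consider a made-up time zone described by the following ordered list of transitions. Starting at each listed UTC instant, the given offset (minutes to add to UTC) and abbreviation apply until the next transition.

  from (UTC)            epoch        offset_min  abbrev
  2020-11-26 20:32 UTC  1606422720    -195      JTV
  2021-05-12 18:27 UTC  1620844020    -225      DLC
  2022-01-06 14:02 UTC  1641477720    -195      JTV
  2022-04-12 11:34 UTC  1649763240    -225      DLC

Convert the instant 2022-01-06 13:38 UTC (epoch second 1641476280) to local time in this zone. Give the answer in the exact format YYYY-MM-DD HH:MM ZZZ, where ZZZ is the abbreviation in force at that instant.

2022-01-06 09:53 DLC

Query: 2022-01-06 13:38 UTC
Rule 2/4 (DLC, -03:45): 2021-05-12 18:27 UTC ≤ query < 2022-01-06 14:02 UTC
13·60 + 38 - 225 = 593 min
593 = 0·1440 + 593; 593 = 9·60 + 53 → 09:53, same day
→ 2022-01-06 09:53 DLC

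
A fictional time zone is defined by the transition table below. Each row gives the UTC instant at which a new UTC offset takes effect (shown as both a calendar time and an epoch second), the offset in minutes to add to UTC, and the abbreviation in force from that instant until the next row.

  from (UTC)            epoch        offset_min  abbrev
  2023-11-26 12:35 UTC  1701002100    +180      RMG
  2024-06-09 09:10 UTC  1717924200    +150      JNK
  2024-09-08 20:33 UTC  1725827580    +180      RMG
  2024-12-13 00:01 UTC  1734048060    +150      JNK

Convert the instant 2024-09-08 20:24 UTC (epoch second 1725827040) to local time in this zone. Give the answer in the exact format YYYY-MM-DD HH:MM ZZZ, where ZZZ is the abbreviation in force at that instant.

Query: 2024-09-08 20:24 UTC
Rule 2/4 (JNK, +02:30): 2024-06-09 09:10 UTC ≤ query < 2024-09-08 20:33 UTC
20·60 + 24 + 150 = 1374 min
1374 = 0·1440 + 1374; 1374 = 22·60 + 54 → 22:54, same day
→ 2024-09-08 22:54 JNK

2024-09-08 22:54 JNK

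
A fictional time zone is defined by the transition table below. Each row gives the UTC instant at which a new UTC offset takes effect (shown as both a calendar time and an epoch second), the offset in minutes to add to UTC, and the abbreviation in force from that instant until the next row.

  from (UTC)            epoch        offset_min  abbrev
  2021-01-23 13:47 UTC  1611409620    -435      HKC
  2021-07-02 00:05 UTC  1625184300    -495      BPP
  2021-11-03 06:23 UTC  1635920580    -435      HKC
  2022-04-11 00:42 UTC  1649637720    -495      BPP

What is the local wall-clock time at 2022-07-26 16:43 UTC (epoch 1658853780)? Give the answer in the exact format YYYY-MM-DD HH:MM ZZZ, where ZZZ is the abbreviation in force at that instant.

2022-07-26 08:28 BPP

Query: 2022-07-26 16:43 UTC
Rule 4/4 (BPP, -08:15): 2022-04-11 00:42 UTC ≤ query < +∞
16·60 + 43 - 495 = 508 min
508 = 0·1440 + 508; 508 = 8·60 + 28 → 08:28, same day
→ 2022-07-26 08:28 BPP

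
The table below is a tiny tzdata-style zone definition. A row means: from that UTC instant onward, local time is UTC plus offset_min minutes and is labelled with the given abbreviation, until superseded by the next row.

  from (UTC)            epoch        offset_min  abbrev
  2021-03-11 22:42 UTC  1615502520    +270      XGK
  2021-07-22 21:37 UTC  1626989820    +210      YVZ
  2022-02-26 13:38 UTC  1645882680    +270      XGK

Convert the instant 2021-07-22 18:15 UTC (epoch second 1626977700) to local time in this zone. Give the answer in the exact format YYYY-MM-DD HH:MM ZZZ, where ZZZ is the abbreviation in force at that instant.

2021-07-22 22:45 XGK

Query: 2021-07-22 18:15 UTC
Rule 1/3 (XGK, +04:30): 2021-03-11 22:42 UTC ≤ query < 2021-07-22 21:37 UTC
18·60 + 15 + 270 = 1365 min
1365 = 0·1440 + 1365; 1365 = 22·60 + 45 → 22:45, same day
→ 2021-07-22 22:45 XGK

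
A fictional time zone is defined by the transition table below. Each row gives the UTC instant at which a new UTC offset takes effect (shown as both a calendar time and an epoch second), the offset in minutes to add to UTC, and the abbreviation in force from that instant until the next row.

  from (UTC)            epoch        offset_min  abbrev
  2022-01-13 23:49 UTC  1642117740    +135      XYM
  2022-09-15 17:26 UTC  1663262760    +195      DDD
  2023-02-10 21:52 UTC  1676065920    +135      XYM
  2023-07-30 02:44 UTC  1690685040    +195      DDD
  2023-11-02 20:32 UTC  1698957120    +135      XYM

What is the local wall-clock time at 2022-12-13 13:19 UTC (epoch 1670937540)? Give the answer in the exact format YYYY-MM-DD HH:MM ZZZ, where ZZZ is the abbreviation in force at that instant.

2022-12-13 16:34 DDD

Query: 2022-12-13 13:19 UTC
Rule 2/5 (DDD, +03:15): 2022-09-15 17:26 UTC ≤ query < 2023-02-10 21:52 UTC
13·60 + 19 + 195 = 994 min
994 = 0·1440 + 994; 994 = 16·60 + 34 → 16:34, same day
→ 2022-12-13 16:34 DDD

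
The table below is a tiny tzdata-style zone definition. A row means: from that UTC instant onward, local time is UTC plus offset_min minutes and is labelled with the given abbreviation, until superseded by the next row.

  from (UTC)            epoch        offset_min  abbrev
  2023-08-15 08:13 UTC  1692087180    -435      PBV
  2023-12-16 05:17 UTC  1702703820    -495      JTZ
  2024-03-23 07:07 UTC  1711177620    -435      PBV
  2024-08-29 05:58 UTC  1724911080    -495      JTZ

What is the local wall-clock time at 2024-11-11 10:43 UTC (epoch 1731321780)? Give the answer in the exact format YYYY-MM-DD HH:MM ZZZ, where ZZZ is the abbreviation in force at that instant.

Query: 2024-11-11 10:43 UTC
Rule 4/4 (JTZ, -08:15): 2024-08-29 05:58 UTC ≤ query < +∞
10·60 + 43 - 495 = 148 min
148 = 0·1440 + 148; 148 = 2·60 + 28 → 02:28, same day
→ 2024-11-11 02:28 JTZ

2024-11-11 02:28 JTZ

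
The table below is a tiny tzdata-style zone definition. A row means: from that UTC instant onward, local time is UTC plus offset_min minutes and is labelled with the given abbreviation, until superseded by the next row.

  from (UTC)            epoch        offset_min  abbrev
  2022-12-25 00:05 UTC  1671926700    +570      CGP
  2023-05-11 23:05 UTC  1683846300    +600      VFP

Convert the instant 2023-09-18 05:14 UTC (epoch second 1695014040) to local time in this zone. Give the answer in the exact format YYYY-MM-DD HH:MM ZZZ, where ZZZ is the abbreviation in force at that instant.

Query: 2023-09-18 05:14 UTC
Rule 2/2 (VFP, +10:00): 2023-05-11 23:05 UTC ≤ query < +∞
5·60 + 14 + 600 = 914 min
914 = 0·1440 + 914; 914 = 15·60 + 14 → 15:14, same day
→ 2023-09-18 15:14 VFP

2023-09-18 15:14 VFP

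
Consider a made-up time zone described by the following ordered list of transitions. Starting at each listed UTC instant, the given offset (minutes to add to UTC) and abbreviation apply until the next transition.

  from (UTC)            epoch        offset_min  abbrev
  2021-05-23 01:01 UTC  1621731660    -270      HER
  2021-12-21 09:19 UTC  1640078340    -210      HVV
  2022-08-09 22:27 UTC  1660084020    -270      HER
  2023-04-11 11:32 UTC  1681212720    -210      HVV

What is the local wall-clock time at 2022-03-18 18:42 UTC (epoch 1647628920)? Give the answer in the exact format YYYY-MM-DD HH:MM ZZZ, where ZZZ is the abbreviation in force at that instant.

Query: 2022-03-18 18:42 UTC
Rule 2/4 (HVV, -03:30): 2021-12-21 09:19 UTC ≤ query < 2022-08-09 22:27 UTC
18·60 + 42 - 210 = 912 min
912 = 0·1440 + 912; 912 = 15·60 + 12 → 15:12, same day
→ 2022-03-18 15:12 HVV

2022-03-18 15:12 HVV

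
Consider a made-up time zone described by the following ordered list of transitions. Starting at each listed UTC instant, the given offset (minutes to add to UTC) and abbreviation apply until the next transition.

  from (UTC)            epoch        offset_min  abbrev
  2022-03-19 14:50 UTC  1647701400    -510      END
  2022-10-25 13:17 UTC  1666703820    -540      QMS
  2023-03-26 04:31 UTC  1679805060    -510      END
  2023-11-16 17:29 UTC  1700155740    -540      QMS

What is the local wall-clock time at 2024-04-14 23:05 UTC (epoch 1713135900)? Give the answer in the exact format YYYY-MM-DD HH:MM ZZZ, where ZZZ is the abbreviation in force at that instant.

Query: 2024-04-14 23:05 UTC
Rule 4/4 (QMS, -09:00): 2023-11-16 17:29 UTC ≤ query < +∞
23·60 + 5 - 540 = 845 min
845 = 0·1440 + 845; 845 = 14·60 + 5 → 14:05, same day
→ 2024-04-14 14:05 QMS

2024-04-14 14:05 QMS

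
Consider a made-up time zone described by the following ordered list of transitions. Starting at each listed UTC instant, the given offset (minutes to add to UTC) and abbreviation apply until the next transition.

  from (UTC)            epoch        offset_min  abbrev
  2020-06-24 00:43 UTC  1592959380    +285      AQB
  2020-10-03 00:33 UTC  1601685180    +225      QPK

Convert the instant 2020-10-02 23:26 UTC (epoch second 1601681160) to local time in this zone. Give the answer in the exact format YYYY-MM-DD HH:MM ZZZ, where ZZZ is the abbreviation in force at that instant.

Query: 2020-10-02 23:26 UTC
Rule 1/2 (AQB, +04:45): 2020-06-24 00:43 UTC ≤ query < 2020-10-03 00:33 UTC
23·60 + 26 + 285 = 1691 min
1691 = 1·1440 + 251; 251 = 4·60 + 11 → 04:11, 2020-10-02 + 1 day = 2020-10-03
→ 2020-10-03 04:11 AQB

2020-10-03 04:11 AQB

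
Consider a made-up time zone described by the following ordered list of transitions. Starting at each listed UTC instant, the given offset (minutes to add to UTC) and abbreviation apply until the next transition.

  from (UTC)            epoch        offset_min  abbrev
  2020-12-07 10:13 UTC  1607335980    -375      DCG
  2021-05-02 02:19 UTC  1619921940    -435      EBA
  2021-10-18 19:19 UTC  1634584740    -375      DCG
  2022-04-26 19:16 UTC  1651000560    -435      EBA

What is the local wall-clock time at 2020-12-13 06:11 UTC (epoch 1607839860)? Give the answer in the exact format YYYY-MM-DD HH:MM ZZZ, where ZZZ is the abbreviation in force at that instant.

Query: 2020-12-13 06:11 UTC
Rule 1/4 (DCG, -06:15): 2020-12-07 10:13 UTC ≤ query < 2021-05-02 02:19 UTC
6·60 + 11 - 375 = -4 min
-4 = -1·1440 + 1436; 1436 = 23·60 + 56 → 23:56, 2020-12-13 - 1 day = 2020-12-12
→ 2020-12-12 23:56 DCG

2020-12-12 23:56 DCG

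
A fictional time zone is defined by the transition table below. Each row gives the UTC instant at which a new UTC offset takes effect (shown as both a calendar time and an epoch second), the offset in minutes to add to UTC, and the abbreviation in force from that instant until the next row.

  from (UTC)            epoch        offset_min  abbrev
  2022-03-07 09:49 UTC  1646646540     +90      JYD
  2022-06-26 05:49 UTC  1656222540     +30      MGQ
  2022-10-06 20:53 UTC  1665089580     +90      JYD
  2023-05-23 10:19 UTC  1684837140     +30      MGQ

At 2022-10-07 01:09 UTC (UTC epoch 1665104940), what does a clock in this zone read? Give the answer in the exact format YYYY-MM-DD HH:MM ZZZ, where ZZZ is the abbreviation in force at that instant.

Query: 2022-10-07 01:09 UTC
Rule 3/4 (JYD, +01:30): 2022-10-06 20:53 UTC ≤ query < 2023-05-23 10:19 UTC
1·60 + 9 + 90 = 159 min
159 = 0·1440 + 159; 159 = 2·60 + 39 → 02:39, same day
→ 2022-10-07 02:39 JYD

2022-10-07 02:39 JYD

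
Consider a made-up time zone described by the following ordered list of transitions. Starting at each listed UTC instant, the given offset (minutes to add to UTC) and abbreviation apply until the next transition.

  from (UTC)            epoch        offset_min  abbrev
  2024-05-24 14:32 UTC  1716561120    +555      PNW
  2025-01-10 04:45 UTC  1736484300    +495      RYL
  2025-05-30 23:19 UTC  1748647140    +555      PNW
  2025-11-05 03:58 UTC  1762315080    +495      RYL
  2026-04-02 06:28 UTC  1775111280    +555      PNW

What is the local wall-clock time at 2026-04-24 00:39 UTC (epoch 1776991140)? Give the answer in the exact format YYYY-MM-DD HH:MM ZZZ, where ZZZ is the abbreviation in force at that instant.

2026-04-24 09:54 PNW

Query: 2026-04-24 00:39 UTC
Rule 5/5 (PNW, +09:15): 2026-04-02 06:28 UTC ≤ query < +∞
0·60 + 39 + 555 = 594 min
594 = 0·1440 + 594; 594 = 9·60 + 54 → 09:54, same day
→ 2026-04-24 09:54 PNW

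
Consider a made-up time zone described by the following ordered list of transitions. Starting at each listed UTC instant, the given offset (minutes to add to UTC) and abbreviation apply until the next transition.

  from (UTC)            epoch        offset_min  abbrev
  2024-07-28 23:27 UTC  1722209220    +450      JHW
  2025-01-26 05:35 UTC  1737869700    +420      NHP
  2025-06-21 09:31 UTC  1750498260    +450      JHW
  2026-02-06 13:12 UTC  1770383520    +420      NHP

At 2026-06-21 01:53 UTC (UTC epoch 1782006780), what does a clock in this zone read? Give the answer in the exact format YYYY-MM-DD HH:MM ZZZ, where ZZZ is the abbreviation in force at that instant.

2026-06-21 08:53 NHP

Query: 2026-06-21 01:53 UTC
Rule 4/4 (NHP, +07:00): 2026-02-06 13:12 UTC ≤ query < +∞
1·60 + 53 + 420 = 533 min
533 = 0·1440 + 533; 533 = 8·60 + 53 → 08:53, same day
→ 2026-06-21 08:53 NHP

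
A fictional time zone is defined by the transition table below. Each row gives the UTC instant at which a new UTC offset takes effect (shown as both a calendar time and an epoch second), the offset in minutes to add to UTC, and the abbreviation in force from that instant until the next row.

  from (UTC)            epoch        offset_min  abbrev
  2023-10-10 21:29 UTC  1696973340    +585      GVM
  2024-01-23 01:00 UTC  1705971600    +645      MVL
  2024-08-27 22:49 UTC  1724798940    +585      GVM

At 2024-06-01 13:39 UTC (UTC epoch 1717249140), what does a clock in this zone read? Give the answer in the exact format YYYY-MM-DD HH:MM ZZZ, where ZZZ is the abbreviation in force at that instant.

2024-06-02 00:24 MVL

Query: 2024-06-01 13:39 UTC
Rule 2/3 (MVL, +10:45): 2024-01-23 01:00 UTC ≤ query < 2024-08-27 22:49 UTC
13·60 + 39 + 645 = 1464 min
1464 = 1·1440 + 24; 24 = 0·60 + 24 → 00:24, 2024-06-01 + 1 day = 2024-06-02
→ 2024-06-02 00:24 MVL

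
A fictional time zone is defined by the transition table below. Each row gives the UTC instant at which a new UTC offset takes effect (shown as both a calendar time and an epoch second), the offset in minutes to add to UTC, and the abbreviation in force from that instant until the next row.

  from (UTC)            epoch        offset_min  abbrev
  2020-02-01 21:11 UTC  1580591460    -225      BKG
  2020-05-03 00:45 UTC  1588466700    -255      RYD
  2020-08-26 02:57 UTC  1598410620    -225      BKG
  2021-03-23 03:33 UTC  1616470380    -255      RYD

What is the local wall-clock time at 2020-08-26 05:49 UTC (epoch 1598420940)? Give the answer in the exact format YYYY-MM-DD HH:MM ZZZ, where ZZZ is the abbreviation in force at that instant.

Query: 2020-08-26 05:49 UTC
Rule 3/4 (BKG, -03:45): 2020-08-26 02:57 UTC ≤ query < 2021-03-23 03:33 UTC
5·60 + 49 - 225 = 124 min
124 = 0·1440 + 124; 124 = 2·60 + 4 → 02:04, same day
→ 2020-08-26 02:04 BKG

2020-08-26 02:04 BKG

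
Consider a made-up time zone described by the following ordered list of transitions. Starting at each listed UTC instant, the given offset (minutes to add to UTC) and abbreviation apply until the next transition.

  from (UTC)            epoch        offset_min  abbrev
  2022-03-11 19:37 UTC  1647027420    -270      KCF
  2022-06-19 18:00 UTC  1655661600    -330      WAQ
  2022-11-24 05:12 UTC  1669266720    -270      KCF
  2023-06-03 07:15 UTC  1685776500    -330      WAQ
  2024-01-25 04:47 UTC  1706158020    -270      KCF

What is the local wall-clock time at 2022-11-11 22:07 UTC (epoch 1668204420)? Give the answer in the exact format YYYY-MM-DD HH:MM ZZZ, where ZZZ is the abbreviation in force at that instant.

2022-11-11 16:37 WAQ

Query: 2022-11-11 22:07 UTC
Rule 2/5 (WAQ, -05:30): 2022-06-19 18:00 UTC ≤ query < 2022-11-24 05:12 UTC
22·60 + 7 - 330 = 997 min
997 = 0·1440 + 997; 997 = 16·60 + 37 → 16:37, same day
→ 2022-11-11 16:37 WAQ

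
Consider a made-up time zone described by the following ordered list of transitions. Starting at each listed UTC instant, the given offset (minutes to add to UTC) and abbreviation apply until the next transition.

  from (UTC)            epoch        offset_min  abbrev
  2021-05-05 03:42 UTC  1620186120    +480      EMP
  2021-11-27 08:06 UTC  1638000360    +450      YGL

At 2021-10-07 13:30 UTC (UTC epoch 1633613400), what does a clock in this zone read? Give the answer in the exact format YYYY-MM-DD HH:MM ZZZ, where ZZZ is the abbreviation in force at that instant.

Query: 2021-10-07 13:30 UTC
Rule 1/2 (EMP, +08:00): 2021-05-05 03:42 UTC ≤ query < 2021-11-27 08:06 UTC
13·60 + 30 + 480 = 1290 min
1290 = 0·1440 + 1290; 1290 = 21·60 + 30 → 21:30, same day
→ 2021-10-07 21:30 EMP

2021-10-07 21:30 EMP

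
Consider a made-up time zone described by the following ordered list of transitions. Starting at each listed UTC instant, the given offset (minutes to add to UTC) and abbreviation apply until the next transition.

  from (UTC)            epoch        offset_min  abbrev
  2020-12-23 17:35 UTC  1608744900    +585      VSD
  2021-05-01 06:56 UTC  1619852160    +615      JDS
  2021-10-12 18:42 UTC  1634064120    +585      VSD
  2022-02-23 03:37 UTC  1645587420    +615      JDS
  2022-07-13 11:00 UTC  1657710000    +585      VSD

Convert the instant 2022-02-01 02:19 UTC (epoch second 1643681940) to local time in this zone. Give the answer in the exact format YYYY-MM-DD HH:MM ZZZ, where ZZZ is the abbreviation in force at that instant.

Query: 2022-02-01 02:19 UTC
Rule 3/5 (VSD, +09:45): 2021-10-12 18:42 UTC ≤ query < 2022-02-23 03:37 UTC
2·60 + 19 + 585 = 724 min
724 = 0·1440 + 724; 724 = 12·60 + 4 → 12:04, same day
→ 2022-02-01 12:04 VSD

2022-02-01 12:04 VSD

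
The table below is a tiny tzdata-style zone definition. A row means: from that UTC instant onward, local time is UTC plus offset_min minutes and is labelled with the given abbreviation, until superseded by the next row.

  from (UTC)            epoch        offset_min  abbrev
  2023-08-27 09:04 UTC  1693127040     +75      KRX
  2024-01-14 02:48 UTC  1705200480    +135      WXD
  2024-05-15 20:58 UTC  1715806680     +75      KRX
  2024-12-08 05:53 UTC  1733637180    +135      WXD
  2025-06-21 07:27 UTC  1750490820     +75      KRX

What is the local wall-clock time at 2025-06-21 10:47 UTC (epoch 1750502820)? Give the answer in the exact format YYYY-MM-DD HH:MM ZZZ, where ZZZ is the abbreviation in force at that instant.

Query: 2025-06-21 10:47 UTC
Rule 5/5 (KRX, +01:15): 2025-06-21 07:27 UTC ≤ query < +∞
10·60 + 47 + 75 = 722 min
722 = 0·1440 + 722; 722 = 12·60 + 2 → 12:02, same day
→ 2025-06-21 12:02 KRX

2025-06-21 12:02 KRX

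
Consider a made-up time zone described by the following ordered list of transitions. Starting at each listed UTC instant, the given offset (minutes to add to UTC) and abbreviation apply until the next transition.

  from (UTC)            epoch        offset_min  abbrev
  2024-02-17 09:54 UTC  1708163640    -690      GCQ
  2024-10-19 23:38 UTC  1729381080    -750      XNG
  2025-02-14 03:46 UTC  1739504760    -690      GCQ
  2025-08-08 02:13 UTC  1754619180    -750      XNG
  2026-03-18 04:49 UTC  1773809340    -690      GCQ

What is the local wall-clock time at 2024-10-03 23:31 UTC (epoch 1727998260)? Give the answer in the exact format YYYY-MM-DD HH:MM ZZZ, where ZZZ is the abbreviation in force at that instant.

2024-10-03 12:01 GCQ

Query: 2024-10-03 23:31 UTC
Rule 1/5 (GCQ, -11:30): 2024-02-17 09:54 UTC ≤ query < 2024-10-19 23:38 UTC
23·60 + 31 - 690 = 721 min
721 = 0·1440 + 721; 721 = 12·60 + 1 → 12:01, same day
→ 2024-10-03 12:01 GCQ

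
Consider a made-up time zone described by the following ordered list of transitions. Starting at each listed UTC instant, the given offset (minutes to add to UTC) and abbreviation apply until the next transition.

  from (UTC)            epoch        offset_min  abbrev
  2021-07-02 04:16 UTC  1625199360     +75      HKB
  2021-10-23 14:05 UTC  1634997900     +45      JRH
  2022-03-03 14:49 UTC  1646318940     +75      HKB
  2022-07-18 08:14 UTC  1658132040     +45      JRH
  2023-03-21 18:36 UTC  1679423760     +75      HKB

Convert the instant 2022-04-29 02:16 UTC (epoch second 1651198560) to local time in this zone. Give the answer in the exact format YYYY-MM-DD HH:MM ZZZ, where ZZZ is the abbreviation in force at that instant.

Query: 2022-04-29 02:16 UTC
Rule 3/5 (HKB, +01:15): 2022-03-03 14:49 UTC ≤ query < 2022-07-18 08:14 UTC
2·60 + 16 + 75 = 211 min
211 = 0·1440 + 211; 211 = 3·60 + 31 → 03:31, same day
→ 2022-04-29 03:31 HKB

2022-04-29 03:31 HKB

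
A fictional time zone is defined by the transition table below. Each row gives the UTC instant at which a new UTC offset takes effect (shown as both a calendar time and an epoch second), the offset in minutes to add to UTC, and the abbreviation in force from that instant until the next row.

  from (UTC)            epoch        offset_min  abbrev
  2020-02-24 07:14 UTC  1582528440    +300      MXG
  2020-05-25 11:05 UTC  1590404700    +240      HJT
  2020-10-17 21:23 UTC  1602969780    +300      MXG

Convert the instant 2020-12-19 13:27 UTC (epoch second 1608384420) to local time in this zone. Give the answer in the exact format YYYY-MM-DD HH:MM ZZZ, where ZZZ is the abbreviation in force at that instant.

Query: 2020-12-19 13:27 UTC
Rule 3/3 (MXG, +05:00): 2020-10-17 21:23 UTC ≤ query < +∞
13·60 + 27 + 300 = 1107 min
1107 = 0·1440 + 1107; 1107 = 18·60 + 27 → 18:27, same day
→ 2020-12-19 18:27 MXG

2020-12-19 18:27 MXG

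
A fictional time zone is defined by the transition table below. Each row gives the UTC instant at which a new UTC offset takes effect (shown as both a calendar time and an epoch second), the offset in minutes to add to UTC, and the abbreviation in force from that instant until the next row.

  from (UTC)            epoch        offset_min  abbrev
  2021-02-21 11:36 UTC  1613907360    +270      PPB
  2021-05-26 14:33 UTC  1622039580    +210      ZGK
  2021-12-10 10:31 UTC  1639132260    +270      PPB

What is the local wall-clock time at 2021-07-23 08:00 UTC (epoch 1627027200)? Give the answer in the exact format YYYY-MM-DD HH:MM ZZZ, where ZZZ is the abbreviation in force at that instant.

2021-07-23 11:30 ZGK

Query: 2021-07-23 08:00 UTC
Rule 2/3 (ZGK, +03:30): 2021-05-26 14:33 UTC ≤ query < 2021-12-10 10:31 UTC
8·60 + 0 + 210 = 690 min
690 = 0·1440 + 690; 690 = 11·60 + 30 → 11:30, same day
→ 2021-07-23 11:30 ZGK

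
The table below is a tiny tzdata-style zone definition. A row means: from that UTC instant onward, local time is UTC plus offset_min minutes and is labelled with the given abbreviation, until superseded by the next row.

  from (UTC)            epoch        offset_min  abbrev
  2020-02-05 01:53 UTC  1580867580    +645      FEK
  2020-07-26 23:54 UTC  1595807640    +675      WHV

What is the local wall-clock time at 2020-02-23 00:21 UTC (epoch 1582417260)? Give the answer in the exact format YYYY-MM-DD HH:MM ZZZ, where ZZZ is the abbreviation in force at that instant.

Query: 2020-02-23 00:21 UTC
Rule 1/2 (FEK, +10:45): 2020-02-05 01:53 UTC ≤ query < 2020-07-26 23:54 UTC
0·60 + 21 + 645 = 666 min
666 = 0·1440 + 666; 666 = 11·60 + 6 → 11:06, same day
→ 2020-02-23 11:06 FEK

2020-02-23 11:06 FEK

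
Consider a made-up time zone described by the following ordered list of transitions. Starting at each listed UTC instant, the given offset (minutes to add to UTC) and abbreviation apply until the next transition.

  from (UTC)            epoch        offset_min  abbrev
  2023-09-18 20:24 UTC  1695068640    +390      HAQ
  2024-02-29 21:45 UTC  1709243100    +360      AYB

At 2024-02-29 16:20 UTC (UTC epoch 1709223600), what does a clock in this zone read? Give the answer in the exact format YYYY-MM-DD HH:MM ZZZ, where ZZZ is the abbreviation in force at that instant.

2024-02-29 22:50 HAQ

Query: 2024-02-29 16:20 UTC
Rule 1/2 (HAQ, +06:30): 2023-09-18 20:24 UTC ≤ query < 2024-02-29 21:45 UTC
16·60 + 20 + 390 = 1370 min
1370 = 0·1440 + 1370; 1370 = 22·60 + 50 → 22:50, same day
→ 2024-02-29 22:50 HAQ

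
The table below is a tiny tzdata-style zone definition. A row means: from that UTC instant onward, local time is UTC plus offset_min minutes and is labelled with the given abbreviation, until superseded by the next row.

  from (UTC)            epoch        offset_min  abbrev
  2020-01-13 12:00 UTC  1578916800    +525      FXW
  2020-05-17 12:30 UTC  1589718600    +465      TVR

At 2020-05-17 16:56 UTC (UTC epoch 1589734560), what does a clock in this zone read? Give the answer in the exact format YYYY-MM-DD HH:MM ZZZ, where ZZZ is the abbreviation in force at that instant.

Query: 2020-05-17 16:56 UTC
Rule 2/2 (TVR, +07:45): 2020-05-17 12:30 UTC ≤ query < +∞
16·60 + 56 + 465 = 1481 min
1481 = 1·1440 + 41; 41 = 0·60 + 41 → 00:41, 2020-05-17 + 1 day = 2020-05-18
→ 2020-05-18 00:41 TVR

2020-05-18 00:41 TVR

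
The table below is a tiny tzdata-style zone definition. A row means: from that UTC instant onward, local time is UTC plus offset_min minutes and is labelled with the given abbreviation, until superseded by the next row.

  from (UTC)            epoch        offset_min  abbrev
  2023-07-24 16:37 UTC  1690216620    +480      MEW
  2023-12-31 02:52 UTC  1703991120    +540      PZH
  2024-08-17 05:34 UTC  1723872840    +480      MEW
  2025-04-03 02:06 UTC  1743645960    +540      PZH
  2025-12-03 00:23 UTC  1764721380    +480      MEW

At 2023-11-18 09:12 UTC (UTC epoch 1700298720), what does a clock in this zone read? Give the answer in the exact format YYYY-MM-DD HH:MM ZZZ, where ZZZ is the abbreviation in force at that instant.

2023-11-18 17:12 MEW

Query: 2023-11-18 09:12 UTC
Rule 1/5 (MEW, +08:00): 2023-07-24 16:37 UTC ≤ query < 2023-12-31 02:52 UTC
9·60 + 12 + 480 = 1032 min
1032 = 0·1440 + 1032; 1032 = 17·60 + 12 → 17:12, same day
→ 2023-11-18 17:12 MEW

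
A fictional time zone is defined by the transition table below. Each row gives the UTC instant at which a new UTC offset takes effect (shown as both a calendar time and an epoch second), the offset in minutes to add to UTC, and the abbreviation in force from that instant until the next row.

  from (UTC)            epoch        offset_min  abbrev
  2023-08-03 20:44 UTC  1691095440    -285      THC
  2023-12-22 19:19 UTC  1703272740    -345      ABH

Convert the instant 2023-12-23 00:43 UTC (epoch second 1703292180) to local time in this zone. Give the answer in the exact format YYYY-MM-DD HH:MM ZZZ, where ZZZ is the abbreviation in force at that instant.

2023-12-22 18:58 ABH

Query: 2023-12-23 00:43 UTC
Rule 2/2 (ABH, -05:45): 2023-12-22 19:19 UTC ≤ query < +∞
0·60 + 43 - 345 = -302 min
-302 = -1·1440 + 1138; 1138 = 18·60 + 58 → 18:58, 2023-12-23 - 1 day = 2023-12-22
→ 2023-12-22 18:58 ABH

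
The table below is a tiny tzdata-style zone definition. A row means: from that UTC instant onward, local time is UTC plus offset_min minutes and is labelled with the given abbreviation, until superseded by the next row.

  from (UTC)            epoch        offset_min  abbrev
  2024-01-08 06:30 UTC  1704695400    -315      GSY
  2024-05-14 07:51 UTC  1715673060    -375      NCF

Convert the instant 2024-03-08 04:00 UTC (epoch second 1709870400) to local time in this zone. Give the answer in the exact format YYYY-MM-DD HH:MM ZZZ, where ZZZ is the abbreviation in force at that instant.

Query: 2024-03-08 04:00 UTC
Rule 1/2 (GSY, -05:15): 2024-01-08 06:30 UTC ≤ query < 2024-05-14 07:51 UTC
4·60 + 0 - 315 = -75 min
-75 = -1·1440 + 1365; 1365 = 22·60 + 45 → 22:45, 2024-03-08 - 1 day = 2024-03-07
→ 2024-03-07 22:45 GSY

2024-03-07 22:45 GSY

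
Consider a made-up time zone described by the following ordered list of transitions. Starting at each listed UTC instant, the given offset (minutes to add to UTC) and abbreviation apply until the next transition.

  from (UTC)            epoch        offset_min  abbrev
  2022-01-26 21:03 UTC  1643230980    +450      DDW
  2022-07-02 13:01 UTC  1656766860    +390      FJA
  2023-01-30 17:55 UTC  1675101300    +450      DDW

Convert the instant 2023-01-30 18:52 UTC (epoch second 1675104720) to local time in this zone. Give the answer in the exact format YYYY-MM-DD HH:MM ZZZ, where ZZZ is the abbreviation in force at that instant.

2023-01-31 02:22 DDW

Query: 2023-01-30 18:52 UTC
Rule 3/3 (DDW, +07:30): 2023-01-30 17:55 UTC ≤ query < +∞
18·60 + 52 + 450 = 1582 min
1582 = 1·1440 + 142; 142 = 2·60 + 22 → 02:22, 2023-01-30 + 1 day = 2023-01-31
→ 2023-01-31 02:22 DDW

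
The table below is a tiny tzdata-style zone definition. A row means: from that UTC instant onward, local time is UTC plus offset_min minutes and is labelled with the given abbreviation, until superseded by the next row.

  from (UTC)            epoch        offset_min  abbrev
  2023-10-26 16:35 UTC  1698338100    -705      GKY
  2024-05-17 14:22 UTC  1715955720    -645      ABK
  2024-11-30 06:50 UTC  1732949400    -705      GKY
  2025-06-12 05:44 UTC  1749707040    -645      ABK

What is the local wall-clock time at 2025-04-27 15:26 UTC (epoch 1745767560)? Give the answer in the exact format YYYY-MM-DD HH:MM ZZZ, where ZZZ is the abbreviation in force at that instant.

2025-04-27 03:41 GKY

Query: 2025-04-27 15:26 UTC
Rule 3/4 (GKY, -11:45): 2024-11-30 06:50 UTC ≤ query < 2025-06-12 05:44 UTC
15·60 + 26 - 705 = 221 min
221 = 0·1440 + 221; 221 = 3·60 + 41 → 03:41, same day
→ 2025-04-27 03:41 GKY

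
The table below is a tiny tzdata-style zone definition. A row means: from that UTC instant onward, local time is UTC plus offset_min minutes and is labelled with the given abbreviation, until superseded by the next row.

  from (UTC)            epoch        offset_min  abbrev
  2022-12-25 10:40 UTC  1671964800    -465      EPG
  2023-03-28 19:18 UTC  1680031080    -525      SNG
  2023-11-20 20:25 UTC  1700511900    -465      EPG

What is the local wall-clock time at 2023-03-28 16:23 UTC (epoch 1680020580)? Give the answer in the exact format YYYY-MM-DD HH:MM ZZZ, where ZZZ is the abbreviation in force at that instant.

2023-03-28 08:38 EPG

Query: 2023-03-28 16:23 UTC
Rule 1/3 (EPG, -07:45): 2022-12-25 10:40 UTC ≤ query < 2023-03-28 19:18 UTC
16·60 + 23 - 465 = 518 min
518 = 0·1440 + 518; 518 = 8·60 + 38 → 08:38, same day
→ 2023-03-28 08:38 EPG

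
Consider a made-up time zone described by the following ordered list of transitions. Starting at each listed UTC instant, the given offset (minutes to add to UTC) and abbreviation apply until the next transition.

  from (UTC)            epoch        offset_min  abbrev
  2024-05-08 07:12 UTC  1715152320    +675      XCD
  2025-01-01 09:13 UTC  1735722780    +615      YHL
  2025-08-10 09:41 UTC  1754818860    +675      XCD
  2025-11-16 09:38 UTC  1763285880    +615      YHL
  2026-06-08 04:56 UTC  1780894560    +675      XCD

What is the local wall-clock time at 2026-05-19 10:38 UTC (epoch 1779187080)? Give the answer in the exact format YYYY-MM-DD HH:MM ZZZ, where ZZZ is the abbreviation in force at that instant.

2026-05-19 20:53 YHL

Query: 2026-05-19 10:38 UTC
Rule 4/5 (YHL, +10:15): 2025-11-16 09:38 UTC ≤ query < 2026-06-08 04:56 UTC
10·60 + 38 + 615 = 1253 min
1253 = 0·1440 + 1253; 1253 = 20·60 + 53 → 20:53, same day
→ 2026-05-19 20:53 YHL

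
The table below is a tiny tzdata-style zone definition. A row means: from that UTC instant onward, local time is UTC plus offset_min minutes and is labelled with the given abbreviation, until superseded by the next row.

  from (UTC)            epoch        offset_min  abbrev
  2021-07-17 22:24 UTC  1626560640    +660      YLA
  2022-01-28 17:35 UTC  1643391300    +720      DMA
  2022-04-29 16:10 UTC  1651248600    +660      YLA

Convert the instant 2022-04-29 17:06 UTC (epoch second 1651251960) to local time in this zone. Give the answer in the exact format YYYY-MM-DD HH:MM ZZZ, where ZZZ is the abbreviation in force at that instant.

Query: 2022-04-29 17:06 UTC
Rule 3/3 (YLA, +11:00): 2022-04-29 16:10 UTC ≤ query < +∞
17·60 + 6 + 660 = 1686 min
1686 = 1·1440 + 246; 246 = 4·60 + 6 → 04:06, 2022-04-29 + 1 day = 2022-04-30
→ 2022-04-30 04:06 YLA

2022-04-30 04:06 YLA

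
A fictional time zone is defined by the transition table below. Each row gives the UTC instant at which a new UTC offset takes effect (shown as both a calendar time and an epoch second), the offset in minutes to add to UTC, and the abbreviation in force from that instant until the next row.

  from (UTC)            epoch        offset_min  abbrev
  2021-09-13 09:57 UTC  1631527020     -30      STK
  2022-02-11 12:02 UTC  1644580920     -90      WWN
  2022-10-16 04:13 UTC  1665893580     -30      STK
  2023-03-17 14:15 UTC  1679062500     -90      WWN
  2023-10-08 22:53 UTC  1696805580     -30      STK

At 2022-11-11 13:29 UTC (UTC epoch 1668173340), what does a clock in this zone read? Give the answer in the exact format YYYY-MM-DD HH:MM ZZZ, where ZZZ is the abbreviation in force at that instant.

2022-11-11 12:59 STK

Query: 2022-11-11 13:29 UTC
Rule 3/5 (STK, -00:30): 2022-10-16 04:13 UTC ≤ query < 2023-03-17 14:15 UTC
13·60 + 29 - 30 = 779 min
779 = 0·1440 + 779; 779 = 12·60 + 59 → 12:59, same day
→ 2022-11-11 12:59 STK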